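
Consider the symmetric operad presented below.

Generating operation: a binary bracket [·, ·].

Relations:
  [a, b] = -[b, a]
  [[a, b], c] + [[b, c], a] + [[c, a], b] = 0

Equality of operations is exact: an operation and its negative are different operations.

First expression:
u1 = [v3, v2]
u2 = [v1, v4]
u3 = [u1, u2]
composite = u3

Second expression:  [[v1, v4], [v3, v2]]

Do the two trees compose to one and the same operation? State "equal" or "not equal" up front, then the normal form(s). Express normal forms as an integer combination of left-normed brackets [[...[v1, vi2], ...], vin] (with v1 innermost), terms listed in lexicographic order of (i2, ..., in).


not equal; the first gives [[[v1, v4], v2], v3] - [[[v1, v4], v3], v2] and the second -[[[v1, v4], v2], v3] + [[[v1, v4], v3], v2]

Normal form of the first expression: [[[v1, v4], v2], v3] - [[[v1, v4], v3], v2]
Normal form of the second expression: -[[[v1, v4], v2], v3] + [[[v1, v4], v3], v2]
The forms do not match — not equal.


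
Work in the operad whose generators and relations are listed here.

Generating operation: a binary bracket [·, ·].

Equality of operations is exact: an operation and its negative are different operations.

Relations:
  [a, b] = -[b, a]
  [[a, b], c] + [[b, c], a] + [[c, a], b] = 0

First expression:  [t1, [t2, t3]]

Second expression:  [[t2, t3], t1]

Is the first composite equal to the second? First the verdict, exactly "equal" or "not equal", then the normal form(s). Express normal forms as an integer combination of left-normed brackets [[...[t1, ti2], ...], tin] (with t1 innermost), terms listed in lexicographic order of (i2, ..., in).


not equal: they reduce to [[t1, t2], t3] - [[t1, t3], t2] and -[[t1, t2], t3] + [[t1, t3], t2]

Normal form of the first expression: [[t1, t2], t3] - [[t1, t3], t2]
Normal form of the second expression: -[[t1, t2], t3] + [[t1, t3], t2]
They disagree, so not equal.


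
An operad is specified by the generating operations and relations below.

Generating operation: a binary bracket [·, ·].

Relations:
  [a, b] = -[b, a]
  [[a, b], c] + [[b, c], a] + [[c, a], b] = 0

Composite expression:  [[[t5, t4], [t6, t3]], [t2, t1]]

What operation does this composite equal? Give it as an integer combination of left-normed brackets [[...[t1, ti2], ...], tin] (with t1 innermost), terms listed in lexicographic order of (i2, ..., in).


-[[[[[t1, t2], t3], t6], t4], t5] + [[[[[t1, t2], t3], t6], t5], t4] + [[[[[t1, t2], t4], t5], t3], t6] - [[[[[t1, t2], t4], t5], t6], t3] - [[[[[t1, t2], t5], t4], t3], t6] + [[[[[t1, t2], t5], t4], t6], t3] + [[[[[t1, t2], t6], t3], t4], t5] - [[[[[t1, t2], t6], t3], t5], t4]

Skip Jacobi rewriting: expand, keep t1-initial words, read off terms.
Composite bracket: [[[t5, t4], [t6, t3]], [t2, t1]]
Each bracket splits as ab - ba, giving 32 signed words (2^5 = 32).
Only words starting with t1 matter:
  t1t2t3t6t4t5 (sign -1) contributes -[[[[[t1, t2], t3], t6], t4], t5]
  t1t2t3t6t5t4 (sign +1) contributes +[[[[[t1, t2], t3], t6], t5], t4]
  t1t2t4t5t3t6 (sign +1) contributes +[[[[[t1, t2], t4], t5], t3], t6]
  t1t2t4t5t6t3 (sign -1) contributes -[[[[[t1, t2], t4], t5], t6], t3]
  t1t2t5t4t3t6 (sign -1) contributes -[[[[[t1, t2], t5], t4], t3], t6]
  t1t2t5t4t6t3 (sign +1) contributes +[[[[[t1, t2], t5], t4], t6], t3]
  t1t2t6t3t4t5 (sign +1) contributes +[[[[[t1, t2], t6], t3], t4], t5]
  t1t2t6t3t5t4 (sign -1) contributes -[[[[[t1, t2], t6], t3], t5], t4]


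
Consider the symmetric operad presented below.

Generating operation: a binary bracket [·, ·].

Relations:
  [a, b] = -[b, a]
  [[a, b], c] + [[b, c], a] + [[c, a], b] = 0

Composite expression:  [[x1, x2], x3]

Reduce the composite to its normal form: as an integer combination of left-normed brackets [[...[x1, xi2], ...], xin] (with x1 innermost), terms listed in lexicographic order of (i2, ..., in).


[[x1, x2], x3]

Left-normed coefficients sit on the x1-initial expansion words.
Composite bracket: [[x1, x2], x3]
Applying ab - ba throughout gives 4 signed words (2^2 = 4).
The x1-initial words carry the normal form:
  word x1x2x3 has sign +1, contributing +[[x1, x2], x3]


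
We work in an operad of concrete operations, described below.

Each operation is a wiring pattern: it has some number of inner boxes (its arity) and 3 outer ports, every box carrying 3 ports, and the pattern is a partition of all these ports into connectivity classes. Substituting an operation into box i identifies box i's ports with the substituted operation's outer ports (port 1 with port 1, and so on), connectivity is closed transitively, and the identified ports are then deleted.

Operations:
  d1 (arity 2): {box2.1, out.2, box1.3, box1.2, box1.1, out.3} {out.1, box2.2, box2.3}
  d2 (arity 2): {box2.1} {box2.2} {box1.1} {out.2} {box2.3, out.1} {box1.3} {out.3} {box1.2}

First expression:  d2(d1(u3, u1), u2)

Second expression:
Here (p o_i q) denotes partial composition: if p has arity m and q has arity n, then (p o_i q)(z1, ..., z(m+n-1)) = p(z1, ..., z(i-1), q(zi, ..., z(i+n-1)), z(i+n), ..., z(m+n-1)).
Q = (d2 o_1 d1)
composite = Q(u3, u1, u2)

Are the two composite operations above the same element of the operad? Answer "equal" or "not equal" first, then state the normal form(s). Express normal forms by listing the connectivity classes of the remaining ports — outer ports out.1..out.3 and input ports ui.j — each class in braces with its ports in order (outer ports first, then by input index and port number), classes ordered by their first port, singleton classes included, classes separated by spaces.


equal: each reduces to {out.1, u2.3} {out.2} {out.3} {u1.1, u3.1, u3.2, u3.3} {u1.2, u1.3} {u2.1} {u2.2}

The first expression reduces to {out.1, u2.3} {out.2} {out.3} {u1.1, u3.1, u3.2, u3.3} {u1.2, u1.3} {u2.1} {u2.2}
The second expression reduces to {out.1, u2.3} {out.2} {out.3} {u1.1, u3.1, u3.2, u3.3} {u1.2, u1.3} {u2.1} {u2.2}
The forms coincide; equal.


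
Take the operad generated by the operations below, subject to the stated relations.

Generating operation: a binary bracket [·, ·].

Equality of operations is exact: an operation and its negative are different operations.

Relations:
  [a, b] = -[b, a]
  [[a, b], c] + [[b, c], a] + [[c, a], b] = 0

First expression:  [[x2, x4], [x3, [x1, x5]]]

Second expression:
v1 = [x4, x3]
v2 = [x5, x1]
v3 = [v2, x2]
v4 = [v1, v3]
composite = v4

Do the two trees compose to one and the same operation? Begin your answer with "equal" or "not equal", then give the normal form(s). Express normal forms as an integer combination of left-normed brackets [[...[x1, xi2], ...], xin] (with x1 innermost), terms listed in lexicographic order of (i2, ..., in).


not equal; first: [[[[x1, x5], x3], x2], x4] - [[[[x1, x5], x3], x4], x2]; second: -[[[[x1, x5], x2], x3], x4] + [[[[x1, x5], x2], x4], x3]

The first composite normalizes to [[[[x1, x5], x3], x2], x4] - [[[[x1, x5], x3], x4], x2]
The second composite normalizes to -[[[[x1, x5], x2], x3], x4] + [[[[x1, x5], x2], x4], x3]
The forms do not match — not equal.


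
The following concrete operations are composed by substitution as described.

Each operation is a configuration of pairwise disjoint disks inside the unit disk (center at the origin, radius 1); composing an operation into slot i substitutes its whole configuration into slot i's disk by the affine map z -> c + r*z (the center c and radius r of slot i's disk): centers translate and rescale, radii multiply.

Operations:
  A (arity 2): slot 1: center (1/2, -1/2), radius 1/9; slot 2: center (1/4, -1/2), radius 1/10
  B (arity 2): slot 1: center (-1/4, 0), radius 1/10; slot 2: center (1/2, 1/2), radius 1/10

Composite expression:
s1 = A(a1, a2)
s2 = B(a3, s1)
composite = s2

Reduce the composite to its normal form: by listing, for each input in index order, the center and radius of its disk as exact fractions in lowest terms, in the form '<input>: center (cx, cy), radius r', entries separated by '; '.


a1: center (11/20, 9/20), radius 1/90; a2: center (21/40, 9/20), radius 1/100; a3: center (-1/4, 0), radius 1/10

Affine substitution under B: radii multiply and a-centers shift.
tracing a3 down its 1-map path: center (-1/4, 0), radius 1/10
tracing a1 down its 2-map path: center (11/20, 9/20), radius 1/90
tracing a2 down its 2-map path: center (21/40, 9/20), radius 1/100


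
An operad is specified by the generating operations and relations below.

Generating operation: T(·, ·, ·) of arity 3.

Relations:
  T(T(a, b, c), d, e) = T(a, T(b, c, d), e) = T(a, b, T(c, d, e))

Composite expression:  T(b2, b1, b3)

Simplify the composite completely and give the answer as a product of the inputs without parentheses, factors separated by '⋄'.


b2 ⋄ b1 ⋄ b3

Under associativity of T, the answer is the b's in reading order.
T(b2, b1, b3) reduces to b2 ⋄ b1 ⋄ b3


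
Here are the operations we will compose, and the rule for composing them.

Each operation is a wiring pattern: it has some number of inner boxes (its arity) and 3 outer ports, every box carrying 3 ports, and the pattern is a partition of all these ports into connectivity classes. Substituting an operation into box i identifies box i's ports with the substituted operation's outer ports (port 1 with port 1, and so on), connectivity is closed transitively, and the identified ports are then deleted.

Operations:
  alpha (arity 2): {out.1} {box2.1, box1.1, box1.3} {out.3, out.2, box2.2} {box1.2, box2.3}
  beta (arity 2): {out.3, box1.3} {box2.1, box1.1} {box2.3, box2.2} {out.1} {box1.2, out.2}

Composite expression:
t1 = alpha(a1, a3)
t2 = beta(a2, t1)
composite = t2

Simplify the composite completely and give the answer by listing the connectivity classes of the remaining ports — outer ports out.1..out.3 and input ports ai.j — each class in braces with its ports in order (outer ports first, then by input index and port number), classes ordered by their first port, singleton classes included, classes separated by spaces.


{out.1} {out.2, a2.2} {out.3, a2.3} {a1.1, a1.3, a3.1} {a1.2, a3.3} {a2.1} {a3.2}


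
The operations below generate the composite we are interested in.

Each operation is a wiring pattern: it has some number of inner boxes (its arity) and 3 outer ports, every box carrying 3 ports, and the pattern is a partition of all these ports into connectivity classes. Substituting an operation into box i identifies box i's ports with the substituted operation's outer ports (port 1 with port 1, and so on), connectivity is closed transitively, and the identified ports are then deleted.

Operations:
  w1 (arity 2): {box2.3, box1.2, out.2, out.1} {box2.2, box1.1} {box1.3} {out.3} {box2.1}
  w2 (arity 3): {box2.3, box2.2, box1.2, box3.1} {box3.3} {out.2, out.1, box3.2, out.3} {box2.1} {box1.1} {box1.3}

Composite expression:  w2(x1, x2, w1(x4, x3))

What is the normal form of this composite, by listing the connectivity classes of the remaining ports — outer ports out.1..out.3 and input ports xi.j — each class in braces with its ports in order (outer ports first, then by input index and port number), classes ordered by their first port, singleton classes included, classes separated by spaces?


Two ports join when wires chain via w2-identified ports.
after w1, the pattern on (x4, x3) reads {out.1, out.2, x3.3, x4.2} {out.3} {x3.1} {x3.2, x4.1} {x4.3} (out.j = its outer ports)
after w2, the pattern on (x1, x2, x4, x3) reads {out.1, out.2, out.3, x1.2, x2.2, x2.3, x3.3, x4.2} {x1.1} {x1.3} {x2.1} {x3.1} {x3.2, x4.1} {x4.3} (out.j = its outer ports)

{out.1, out.2, out.3, x1.2, x2.2, x2.3, x3.3, x4.2} {x1.1} {x1.3} {x2.1} {x3.1} {x3.2, x4.1} {x4.3}


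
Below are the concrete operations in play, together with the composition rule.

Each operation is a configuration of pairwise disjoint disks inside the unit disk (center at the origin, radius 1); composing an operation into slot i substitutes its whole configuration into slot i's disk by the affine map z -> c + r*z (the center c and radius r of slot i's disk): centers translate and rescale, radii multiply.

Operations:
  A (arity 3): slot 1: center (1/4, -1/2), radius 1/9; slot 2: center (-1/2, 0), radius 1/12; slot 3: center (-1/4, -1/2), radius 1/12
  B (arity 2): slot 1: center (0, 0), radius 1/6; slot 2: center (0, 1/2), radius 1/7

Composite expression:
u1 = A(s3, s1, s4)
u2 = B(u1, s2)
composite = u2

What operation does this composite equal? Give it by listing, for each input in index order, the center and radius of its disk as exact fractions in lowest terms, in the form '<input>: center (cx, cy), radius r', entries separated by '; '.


Follow each s-input down from B: c' goes to c + r*c', radius to r*r'.
input s3: composing its 2 substitution steps yields center (1/24, -1/12), radius 1/54
input s1: composing its 2 substitution steps yields center (-1/12, 0), radius 1/72
input s4: composing its 2 substitution steps yields center (-1/24, -1/12), radius 1/72
input s2: composing its 1 substitution step yields center (0, 1/2), radius 1/7

s1: center (-1/12, 0), radius 1/72; s2: center (0, 1/2), radius 1/7; s3: center (1/24, -1/12), radius 1/54; s4: center (-1/24, -1/12), radius 1/72


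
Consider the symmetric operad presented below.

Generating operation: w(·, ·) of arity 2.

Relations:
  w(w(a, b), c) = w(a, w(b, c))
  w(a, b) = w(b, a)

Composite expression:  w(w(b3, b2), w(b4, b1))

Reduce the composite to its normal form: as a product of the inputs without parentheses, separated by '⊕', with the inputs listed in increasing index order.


Reordering under w is free, so list the b-inputs canonically.
w(b3, b2) linearizes to b3 ⊕ b2
w(b4, b1) linearizes to b4 ⊕ b1
w(w(b3, b2), w(b4, b1)) linearizes to b3 ⊕ b2 ⊕ b4 ⊕ b1
putting the inputs in ascending order: b1 ⊕ b2 ⊕ b3 ⊕ b4

b1 ⊕ b2 ⊕ b3 ⊕ b4


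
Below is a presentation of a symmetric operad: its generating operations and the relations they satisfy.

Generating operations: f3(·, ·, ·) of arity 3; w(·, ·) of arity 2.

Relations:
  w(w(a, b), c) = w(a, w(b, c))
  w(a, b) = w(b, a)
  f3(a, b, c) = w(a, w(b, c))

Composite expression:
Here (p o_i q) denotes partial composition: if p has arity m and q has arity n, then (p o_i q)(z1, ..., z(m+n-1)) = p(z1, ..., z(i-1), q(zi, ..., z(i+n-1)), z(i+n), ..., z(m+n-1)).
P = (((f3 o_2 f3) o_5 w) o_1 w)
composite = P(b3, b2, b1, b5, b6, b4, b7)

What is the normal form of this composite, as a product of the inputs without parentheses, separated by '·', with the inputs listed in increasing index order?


b1 · b2 · b3 · b4 · b5 · b6 · b7


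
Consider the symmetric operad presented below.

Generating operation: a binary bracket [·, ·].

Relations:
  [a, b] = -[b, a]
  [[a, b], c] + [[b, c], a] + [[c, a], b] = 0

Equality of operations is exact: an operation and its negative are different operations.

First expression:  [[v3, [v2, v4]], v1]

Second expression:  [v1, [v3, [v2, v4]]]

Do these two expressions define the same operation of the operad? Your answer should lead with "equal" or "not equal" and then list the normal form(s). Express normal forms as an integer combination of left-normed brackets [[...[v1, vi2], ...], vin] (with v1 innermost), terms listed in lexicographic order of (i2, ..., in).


not equal; the first gives [[[v1, v2], v4], v3] - [[[v1, v3], v2], v4] + [[[v1, v3], v4], v2] - [[[v1, v4], v2], v3] and the second -[[[v1, v2], v4], v3] + [[[v1, v3], v2], v4] - [[[v1, v3], v4], v2] + [[[v1, v4], v2], v3]

Normal form of the first expression: [[[v1, v2], v4], v3] - [[[v1, v3], v2], v4] + [[[v1, v3], v4], v2] - [[[v1, v4], v2], v3]
Normal form of the second expression: -[[[v1, v2], v4], v3] + [[[v1, v3], v2], v4] - [[[v1, v3], v4], v2] + [[[v1, v4], v2], v3]
Different reductions; not equal.


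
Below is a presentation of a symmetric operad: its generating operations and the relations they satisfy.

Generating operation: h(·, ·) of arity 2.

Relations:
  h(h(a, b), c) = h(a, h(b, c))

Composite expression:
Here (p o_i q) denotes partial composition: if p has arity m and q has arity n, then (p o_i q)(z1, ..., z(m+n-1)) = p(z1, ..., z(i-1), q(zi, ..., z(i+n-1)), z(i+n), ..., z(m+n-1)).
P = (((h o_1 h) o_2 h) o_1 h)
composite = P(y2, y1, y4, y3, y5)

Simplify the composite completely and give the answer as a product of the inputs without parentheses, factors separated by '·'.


All parenthesizations of h agree; list the y-inputs left to right.
h(y2, y1) collapses to y2 · y1
h(y4, y3) collapses to y4 · y3
h(h(y2, y1), h(y4, y3)) collapses to y2 · y1 · y4 · y3
h(h(h(y2, y1), h(y4, y3)), y5) collapses to y2 · y1 · y4 · y3 · y5

y2 · y1 · y4 · y3 · y5


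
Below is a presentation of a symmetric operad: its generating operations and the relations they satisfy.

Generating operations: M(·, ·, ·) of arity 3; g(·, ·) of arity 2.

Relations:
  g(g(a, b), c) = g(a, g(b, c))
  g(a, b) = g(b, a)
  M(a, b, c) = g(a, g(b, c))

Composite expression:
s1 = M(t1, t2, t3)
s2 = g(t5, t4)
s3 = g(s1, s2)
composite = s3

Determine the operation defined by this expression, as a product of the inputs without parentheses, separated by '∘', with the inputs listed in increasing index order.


Both nesting and order wash out for g; what remains is which t's occur.
M(t1, t2, t3) spells out as t1 ∘ t2 ∘ t3
g(t5, t4) spells out as t5 ∘ t4
g(M(t1, t2, t3), g(t5, t4)) spells out as t1 ∘ t2 ∘ t3 ∘ t5 ∘ t4
the factors in increasing index order: t1 ∘ t2 ∘ t3 ∘ t4 ∘ t5

t1 ∘ t2 ∘ t3 ∘ t4 ∘ t5


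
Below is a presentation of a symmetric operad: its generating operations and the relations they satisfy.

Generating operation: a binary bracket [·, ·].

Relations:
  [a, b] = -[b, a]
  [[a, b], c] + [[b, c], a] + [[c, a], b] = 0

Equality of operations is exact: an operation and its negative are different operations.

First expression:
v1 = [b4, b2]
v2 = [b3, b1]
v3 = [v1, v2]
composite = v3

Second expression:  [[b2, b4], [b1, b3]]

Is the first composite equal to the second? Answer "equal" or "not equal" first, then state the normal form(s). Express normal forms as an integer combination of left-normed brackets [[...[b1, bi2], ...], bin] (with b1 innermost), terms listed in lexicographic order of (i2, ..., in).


Reducing the first expression gives -[[[b1, b3], b2], b4] + [[[b1, b3], b4], b2]
Reducing the second expression gives -[[[b1, b3], b2], b4] + [[[b1, b3], b4], b2]
Identical normal forms: equal.

equal: each reduces to -[[[b1, b3], b2], b4] + [[[b1, b3], b4], b2]


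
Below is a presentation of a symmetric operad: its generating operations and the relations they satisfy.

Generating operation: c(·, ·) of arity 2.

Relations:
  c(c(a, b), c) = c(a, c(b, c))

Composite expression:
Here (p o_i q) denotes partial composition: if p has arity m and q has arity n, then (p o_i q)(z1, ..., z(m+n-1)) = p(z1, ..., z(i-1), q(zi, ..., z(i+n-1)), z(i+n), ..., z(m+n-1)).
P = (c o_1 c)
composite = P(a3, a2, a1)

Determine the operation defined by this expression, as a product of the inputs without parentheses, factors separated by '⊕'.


Associativity of c dissolves the nesting; only the a-input order survives.
c(a3, a2) flattens to a3 ⊕ a2
c(c(a3, a2), a1) flattens to a3 ⊕ a2 ⊕ a1

a3 ⊕ a2 ⊕ a1


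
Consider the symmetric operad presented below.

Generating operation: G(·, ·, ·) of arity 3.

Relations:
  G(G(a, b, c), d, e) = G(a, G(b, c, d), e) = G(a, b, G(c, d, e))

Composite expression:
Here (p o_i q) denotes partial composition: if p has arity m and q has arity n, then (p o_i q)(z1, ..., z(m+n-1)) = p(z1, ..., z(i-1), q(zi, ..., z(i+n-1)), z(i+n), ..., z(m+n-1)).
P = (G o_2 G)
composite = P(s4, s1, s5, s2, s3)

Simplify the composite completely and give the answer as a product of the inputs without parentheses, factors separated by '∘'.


s4 ∘ s1 ∘ s5 ∘ s2 ∘ s3


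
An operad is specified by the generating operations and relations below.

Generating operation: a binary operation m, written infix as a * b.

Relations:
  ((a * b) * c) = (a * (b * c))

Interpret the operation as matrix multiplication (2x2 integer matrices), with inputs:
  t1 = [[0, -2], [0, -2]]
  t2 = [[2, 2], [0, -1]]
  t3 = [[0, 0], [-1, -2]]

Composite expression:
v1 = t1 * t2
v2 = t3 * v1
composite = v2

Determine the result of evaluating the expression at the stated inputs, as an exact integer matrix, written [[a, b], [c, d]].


(t1 * t2) = [[0, 2], [0, 2]]
(t3 * (t1 * t2)) = [[0, 0], [0, -6]]

[[0, 0], [0, -6]]


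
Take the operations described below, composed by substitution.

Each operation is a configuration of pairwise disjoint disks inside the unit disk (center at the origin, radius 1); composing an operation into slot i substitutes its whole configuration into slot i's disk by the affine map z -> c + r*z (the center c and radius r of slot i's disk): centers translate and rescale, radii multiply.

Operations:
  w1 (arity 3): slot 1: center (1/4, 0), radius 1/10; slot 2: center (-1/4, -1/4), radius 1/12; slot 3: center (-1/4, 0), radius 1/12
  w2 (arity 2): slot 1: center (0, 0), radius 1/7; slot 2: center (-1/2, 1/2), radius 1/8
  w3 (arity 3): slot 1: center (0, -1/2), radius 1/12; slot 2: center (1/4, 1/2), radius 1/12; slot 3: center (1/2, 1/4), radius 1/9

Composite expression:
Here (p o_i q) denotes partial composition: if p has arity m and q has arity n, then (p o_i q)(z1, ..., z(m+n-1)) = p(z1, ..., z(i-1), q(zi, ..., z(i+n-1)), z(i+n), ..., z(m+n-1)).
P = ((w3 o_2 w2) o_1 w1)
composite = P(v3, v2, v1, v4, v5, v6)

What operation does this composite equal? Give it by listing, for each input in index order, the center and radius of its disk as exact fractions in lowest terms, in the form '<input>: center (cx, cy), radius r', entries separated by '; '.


Each v-disk chains the slot maps above it in w3; radii multiply.
for v3, the 2-step affine chain lands on center (1/48, -1/2), radius 1/120
for v2, the 2-step affine chain lands on center (-1/48, -25/48), radius 1/144
for v1, the 2-step affine chain lands on center (-1/48, -1/2), radius 1/144
for v4, the 2-step affine chain lands on center (1/4, 1/2), radius 1/84
for v5, the 2-step affine chain lands on center (5/24, 13/24), radius 1/96
for v6, the 1-step affine chain lands on center (1/2, 1/4), radius 1/9

v1: center (-1/48, -1/2), radius 1/144; v2: center (-1/48, -25/48), radius 1/144; v3: center (1/48, -1/2), radius 1/120; v4: center (1/4, 1/2), radius 1/84; v5: center (5/24, 13/24), radius 1/96; v6: center (1/2, 1/4), radius 1/9


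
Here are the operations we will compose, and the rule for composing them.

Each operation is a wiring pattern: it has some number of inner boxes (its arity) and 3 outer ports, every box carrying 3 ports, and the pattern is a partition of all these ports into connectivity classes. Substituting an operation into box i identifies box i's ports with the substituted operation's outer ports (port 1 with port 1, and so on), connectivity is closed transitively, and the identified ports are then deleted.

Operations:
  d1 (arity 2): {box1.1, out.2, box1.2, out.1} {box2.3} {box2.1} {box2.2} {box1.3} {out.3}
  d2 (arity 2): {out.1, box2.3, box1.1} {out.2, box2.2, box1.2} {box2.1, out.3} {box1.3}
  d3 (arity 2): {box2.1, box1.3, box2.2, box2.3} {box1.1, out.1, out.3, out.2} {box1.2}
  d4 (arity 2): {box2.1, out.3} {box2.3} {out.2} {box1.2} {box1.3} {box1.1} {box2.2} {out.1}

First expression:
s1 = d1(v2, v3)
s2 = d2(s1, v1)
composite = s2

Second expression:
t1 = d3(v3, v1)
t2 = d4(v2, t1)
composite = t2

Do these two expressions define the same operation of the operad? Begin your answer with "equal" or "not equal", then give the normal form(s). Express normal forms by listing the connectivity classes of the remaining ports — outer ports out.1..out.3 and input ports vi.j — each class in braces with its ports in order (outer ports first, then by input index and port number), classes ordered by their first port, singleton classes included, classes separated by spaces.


not equal; the first gives {out.1, out.2, v1.2, v1.3, v2.1, v2.2} {out.3, v1.1} {v2.3} {v3.1} {v3.2} {v3.3} and the second {out.1} {out.2} {out.3, v3.1} {v1.1, v1.2, v1.3, v3.3} {v2.1} {v2.2} {v2.3} {v3.2}

Normal form of the first expression: {out.1, out.2, v1.2, v1.3, v2.1, v2.2} {out.3, v1.1} {v2.3} {v3.1} {v3.2} {v3.3}
Normal form of the second expression: {out.1} {out.2} {out.3, v3.1} {v1.1, v1.2, v1.3, v3.3} {v2.1} {v2.2} {v2.3} {v3.2}
They disagree, so not equal.


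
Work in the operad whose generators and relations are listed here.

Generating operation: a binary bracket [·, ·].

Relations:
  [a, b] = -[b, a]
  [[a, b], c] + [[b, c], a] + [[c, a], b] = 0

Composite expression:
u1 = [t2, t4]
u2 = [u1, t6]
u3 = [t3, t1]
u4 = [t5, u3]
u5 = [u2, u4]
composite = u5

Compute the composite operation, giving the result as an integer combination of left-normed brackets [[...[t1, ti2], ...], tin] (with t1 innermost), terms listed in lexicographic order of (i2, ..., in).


-[[[[[t1, t3], t5], t2], t4], t6] + [[[[[t1, t3], t5], t4], t2], t6] + [[[[[t1, t3], t5], t6], t2], t4] - [[[[[t1, t3], t5], t6], t4], t2]

Antisymmetry and Jacobi reduce to t1-anchored left-normed brackets.
Composite bracket: [[[t2, t4], t6], [t5, [t3, t1]]]
Full expansion: 32 signed words from ab - ba (2^5 = 32).
Collect the words opening with t1:
  t1t3t5t2t4t6 (sign -1) contributes -[[[[[t1, t3], t5], t2], t4], t6]
  t1t3t5t4t2t6 (sign +1) contributes +[[[[[t1, t3], t5], t4], t2], t6]
  t1t3t5t6t2t4 (sign +1) contributes +[[[[[t1, t3], t5], t6], t2], t4]
  t1t3t5t6t4t2 (sign -1) contributes -[[[[[t1, t3], t5], t6], t4], t2]


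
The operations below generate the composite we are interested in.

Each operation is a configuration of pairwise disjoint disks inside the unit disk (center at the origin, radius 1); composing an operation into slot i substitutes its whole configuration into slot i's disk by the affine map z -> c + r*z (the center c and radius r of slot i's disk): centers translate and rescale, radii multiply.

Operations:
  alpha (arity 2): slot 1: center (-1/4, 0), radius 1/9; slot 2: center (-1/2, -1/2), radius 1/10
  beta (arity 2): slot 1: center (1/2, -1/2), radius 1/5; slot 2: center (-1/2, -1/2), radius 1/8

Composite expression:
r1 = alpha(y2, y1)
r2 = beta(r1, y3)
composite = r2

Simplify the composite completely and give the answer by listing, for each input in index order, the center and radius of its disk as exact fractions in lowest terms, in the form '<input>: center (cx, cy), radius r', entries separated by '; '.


y1: center (2/5, -3/5), radius 1/50; y2: center (9/20, -1/2), radius 1/45; y3: center (-1/2, -1/2), radius 1/8

Only the slot chain above each y matters under beta; compose those maps.
y2: after 2 affine steps, its disk has center (9/20, -1/2), radius 1/45
y1: after 2 affine steps, its disk has center (2/5, -3/5), radius 1/50
y3: after 1 affine step, its disk has center (-1/2, -1/2), radius 1/8


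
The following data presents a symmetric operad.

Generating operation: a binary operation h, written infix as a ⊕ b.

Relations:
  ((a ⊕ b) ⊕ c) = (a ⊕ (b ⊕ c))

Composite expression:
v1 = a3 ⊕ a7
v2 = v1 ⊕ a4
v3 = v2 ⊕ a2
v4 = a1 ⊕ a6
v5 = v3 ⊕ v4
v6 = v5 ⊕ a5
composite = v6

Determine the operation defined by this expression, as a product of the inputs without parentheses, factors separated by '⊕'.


a3 ⊕ a7 ⊕ a4 ⊕ a2 ⊕ a1 ⊕ a6 ⊕ a5

Key point: h is associative — brackets drop, the a-order remains.
(a3 ⊕ a7) reduces to a3 ⊕ a7
((a3 ⊕ a7) ⊕ a4) reduces to a3 ⊕ a7 ⊕ a4
(((a3 ⊕ a7) ⊕ a4) ⊕ a2) reduces to a3 ⊕ a7 ⊕ a4 ⊕ a2
(a1 ⊕ a6) reduces to a1 ⊕ a6
((((a3 ⊕ a7) ⊕ a4) ⊕ a2) ⊕ (a1 ⊕ a6)) reduces to a3 ⊕ a7 ⊕ a4 ⊕ a2 ⊕ a1 ⊕ a6
(((((a3 ⊕ a7) ⊕ a4) ⊕ a2) ⊕ (a1 ⊕ a6)) ⊕ a5) reduces to a3 ⊕ a7 ⊕ a4 ⊕ a2 ⊕ a1 ⊕ a6 ⊕ a5


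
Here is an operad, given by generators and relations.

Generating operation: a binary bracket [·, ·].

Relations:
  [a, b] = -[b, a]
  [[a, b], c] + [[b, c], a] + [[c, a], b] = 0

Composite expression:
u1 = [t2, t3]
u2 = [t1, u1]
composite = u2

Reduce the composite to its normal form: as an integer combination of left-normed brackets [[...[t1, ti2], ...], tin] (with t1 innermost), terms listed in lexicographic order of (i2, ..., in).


[[t1, t2], t3] - [[t1, t3], t2]

Antisymmetry and Jacobi reduce to t1-anchored left-normed brackets.
Composite bracket: [t1, [t2, t3]]
The bracket unfolds into 4 signed words via [a, b] = ab - ba (2^2 = 4).
Keep just the words that open with t1:
  sign of t1t2t3 is +1, so it contributes +[[t1, t2], t3]
  sign of t1t3t2 is -1, so it contributes -[[t1, t3], t2]


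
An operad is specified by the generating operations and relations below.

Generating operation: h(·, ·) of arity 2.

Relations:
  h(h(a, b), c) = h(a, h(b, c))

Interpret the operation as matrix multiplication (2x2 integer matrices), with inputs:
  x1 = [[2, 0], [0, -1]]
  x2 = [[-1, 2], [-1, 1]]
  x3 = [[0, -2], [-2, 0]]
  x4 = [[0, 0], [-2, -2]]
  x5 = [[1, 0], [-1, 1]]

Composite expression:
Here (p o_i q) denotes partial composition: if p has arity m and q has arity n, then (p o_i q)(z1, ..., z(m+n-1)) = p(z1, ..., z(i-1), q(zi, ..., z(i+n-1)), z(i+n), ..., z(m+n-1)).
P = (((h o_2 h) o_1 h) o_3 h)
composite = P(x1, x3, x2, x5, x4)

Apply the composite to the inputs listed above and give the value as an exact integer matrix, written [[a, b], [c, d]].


[[8, 8], [-8, -8]]

h(x1, x3) = [[0, -4], [2, 0]]
h(x2, x5) = [[-3, 2], [-2, 1]]
h(h(x2, x5), x4) = [[-4, -4], [-2, -2]]
h(h(x1, x3), h(h(x2, x5), x4)) = [[8, 8], [-8, -8]]


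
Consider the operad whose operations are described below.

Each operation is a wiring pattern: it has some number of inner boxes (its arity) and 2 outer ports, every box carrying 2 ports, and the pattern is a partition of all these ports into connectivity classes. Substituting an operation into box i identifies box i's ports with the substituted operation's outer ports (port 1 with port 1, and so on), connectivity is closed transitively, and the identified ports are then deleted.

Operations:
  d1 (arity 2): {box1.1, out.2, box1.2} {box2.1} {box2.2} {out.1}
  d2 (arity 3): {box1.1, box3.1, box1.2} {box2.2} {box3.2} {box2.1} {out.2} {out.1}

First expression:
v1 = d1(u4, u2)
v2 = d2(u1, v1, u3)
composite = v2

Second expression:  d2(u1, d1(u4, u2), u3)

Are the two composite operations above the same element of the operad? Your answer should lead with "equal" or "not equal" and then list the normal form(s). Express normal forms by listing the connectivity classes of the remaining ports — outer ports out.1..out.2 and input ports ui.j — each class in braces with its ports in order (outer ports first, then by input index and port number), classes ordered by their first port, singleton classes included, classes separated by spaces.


equal — both sides give {out.1} {out.2} {u1.1, u1.2, u3.1} {u2.1} {u2.2} {u3.2} {u4.1, u4.2}

Normal form of the first expression: {out.1} {out.2} {u1.1, u1.2, u3.1} {u2.1} {u2.2} {u3.2} {u4.1, u4.2}
Normal form of the second expression: {out.1} {out.2} {u1.1, u1.2, u3.1} {u2.1} {u2.2} {u3.2} {u4.1, u4.2}
Same normal form: equal.


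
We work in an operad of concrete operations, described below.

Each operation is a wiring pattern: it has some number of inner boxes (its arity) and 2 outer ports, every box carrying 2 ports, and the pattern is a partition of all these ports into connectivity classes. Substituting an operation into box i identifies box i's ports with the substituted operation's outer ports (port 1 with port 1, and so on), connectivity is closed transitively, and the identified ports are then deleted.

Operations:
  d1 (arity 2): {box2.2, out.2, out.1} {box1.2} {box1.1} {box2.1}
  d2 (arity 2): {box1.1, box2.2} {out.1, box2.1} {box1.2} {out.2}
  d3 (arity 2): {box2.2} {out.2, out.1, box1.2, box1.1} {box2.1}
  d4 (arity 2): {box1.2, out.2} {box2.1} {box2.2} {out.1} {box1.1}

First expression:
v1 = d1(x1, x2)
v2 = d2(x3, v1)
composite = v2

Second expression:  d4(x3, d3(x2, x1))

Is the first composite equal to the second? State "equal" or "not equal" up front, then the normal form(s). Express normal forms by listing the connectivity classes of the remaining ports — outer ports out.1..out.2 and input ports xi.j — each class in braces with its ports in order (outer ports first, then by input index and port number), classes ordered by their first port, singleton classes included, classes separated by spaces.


not equal; the first gives {out.1, x2.2, x3.1} {out.2} {x1.1} {x1.2} {x2.1} {x3.2} and the second {out.1} {out.2, x3.2} {x1.1} {x1.2} {x2.1, x2.2} {x3.1}

In normal form, the first expression is {out.1, x2.2, x3.1} {out.2} {x1.1} {x1.2} {x2.1} {x3.2}
In normal form, the second expression is {out.1} {out.2, x3.2} {x1.1} {x1.2} {x2.1, x2.2} {x3.1}
Different reductions; not equal.


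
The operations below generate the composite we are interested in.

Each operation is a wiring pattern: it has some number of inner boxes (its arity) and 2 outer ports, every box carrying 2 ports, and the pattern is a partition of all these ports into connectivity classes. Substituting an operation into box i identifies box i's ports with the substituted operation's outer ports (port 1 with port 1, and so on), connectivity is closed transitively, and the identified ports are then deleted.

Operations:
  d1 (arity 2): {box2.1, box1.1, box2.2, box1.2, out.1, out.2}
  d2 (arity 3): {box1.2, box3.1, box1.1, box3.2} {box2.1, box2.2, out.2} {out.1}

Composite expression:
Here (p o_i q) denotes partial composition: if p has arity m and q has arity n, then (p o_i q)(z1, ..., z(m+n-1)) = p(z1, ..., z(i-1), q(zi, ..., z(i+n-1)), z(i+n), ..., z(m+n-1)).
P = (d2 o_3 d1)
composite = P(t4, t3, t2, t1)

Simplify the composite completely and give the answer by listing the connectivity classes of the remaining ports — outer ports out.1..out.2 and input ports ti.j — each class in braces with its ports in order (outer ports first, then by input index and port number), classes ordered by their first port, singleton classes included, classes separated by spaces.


{out.1} {out.2, t3.1, t3.2} {t1.1, t1.2, t2.1, t2.2, t4.1, t4.2}

Treat the ports identified at d2 as solder joints: merge, then drop.
stage d1: inputs (t2, t1), connectivity {out.1, out.2, t1.1, t1.2, t2.1, t2.2}, out.j its boundary
stage d2: inputs (t4, t3, t2, t1), connectivity {out.1} {out.2, t3.1, t3.2} {t1.1, t1.2, t2.1, t2.2, t4.1, t4.2}, out.j its boundary


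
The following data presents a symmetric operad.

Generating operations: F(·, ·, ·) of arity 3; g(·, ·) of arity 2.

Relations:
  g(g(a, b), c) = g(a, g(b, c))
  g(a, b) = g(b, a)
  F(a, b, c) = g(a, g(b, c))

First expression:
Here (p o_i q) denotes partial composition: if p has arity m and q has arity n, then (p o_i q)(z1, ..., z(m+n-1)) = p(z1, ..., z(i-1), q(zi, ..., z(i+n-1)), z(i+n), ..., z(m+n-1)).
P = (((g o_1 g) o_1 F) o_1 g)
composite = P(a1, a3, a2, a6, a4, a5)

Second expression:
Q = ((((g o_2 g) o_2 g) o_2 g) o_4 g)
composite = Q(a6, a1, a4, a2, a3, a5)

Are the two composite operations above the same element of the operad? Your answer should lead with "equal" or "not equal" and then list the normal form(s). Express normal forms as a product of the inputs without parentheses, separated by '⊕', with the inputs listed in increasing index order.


equal — both sides give a1 ⊕ a2 ⊕ a3 ⊕ a4 ⊕ a5 ⊕ a6

Reducing the first expression gives a1 ⊕ a2 ⊕ a3 ⊕ a4 ⊕ a5 ⊕ a6
Reducing the second expression gives a1 ⊕ a2 ⊕ a3 ⊕ a4 ⊕ a5 ⊕ a6
One common form — equal.


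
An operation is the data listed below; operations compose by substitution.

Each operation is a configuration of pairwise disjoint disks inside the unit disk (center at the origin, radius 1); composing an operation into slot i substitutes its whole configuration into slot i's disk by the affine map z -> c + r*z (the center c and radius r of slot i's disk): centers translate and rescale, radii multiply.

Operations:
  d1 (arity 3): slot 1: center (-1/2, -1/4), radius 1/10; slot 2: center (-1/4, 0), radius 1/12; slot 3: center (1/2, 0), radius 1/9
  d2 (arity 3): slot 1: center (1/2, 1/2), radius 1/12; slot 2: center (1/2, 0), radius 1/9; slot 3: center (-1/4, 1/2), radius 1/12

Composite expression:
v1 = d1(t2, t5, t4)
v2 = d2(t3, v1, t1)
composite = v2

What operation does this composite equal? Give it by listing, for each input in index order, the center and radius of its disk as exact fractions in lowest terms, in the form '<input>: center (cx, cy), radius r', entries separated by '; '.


t1: center (-1/4, 1/2), radius 1/12; t2: center (4/9, -1/36), radius 1/90; t3: center (1/2, 1/2), radius 1/12; t4: center (5/9, 0), radius 1/81; t5: center (17/36, 0), radius 1/108

Affine substitution under d2: radii multiply and t-centers shift.
for t3, the 1-step affine chain lands on center (1/2, 1/2), radius 1/12
for t2, the 2-step affine chain lands on center (4/9, -1/36), radius 1/90
for t5, the 2-step affine chain lands on center (17/36, 0), radius 1/108
for t4, the 2-step affine chain lands on center (5/9, 0), radius 1/81
for t1, the 1-step affine chain lands on center (-1/4, 1/2), radius 1/12


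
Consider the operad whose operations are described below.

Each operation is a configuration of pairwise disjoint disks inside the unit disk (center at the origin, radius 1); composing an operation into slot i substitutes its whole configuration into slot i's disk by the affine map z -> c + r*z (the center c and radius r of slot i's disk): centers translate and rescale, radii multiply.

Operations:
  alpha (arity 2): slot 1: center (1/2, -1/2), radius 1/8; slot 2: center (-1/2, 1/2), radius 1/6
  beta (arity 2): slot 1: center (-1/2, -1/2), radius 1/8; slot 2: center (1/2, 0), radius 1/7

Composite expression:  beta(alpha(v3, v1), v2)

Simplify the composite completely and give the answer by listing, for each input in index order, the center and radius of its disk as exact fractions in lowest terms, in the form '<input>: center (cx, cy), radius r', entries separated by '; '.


Only the slot chain above each v matters under beta; compose those maps.
v3 passes through 2 substitutions, ending at center (-7/16, -9/16), radius 1/64
v1 passes through 2 substitutions, ending at center (-9/16, -7/16), radius 1/48
v2 passes through 1 substitution, ending at center (1/2, 0), radius 1/7

v1: center (-9/16, -7/16), radius 1/48; v2: center (1/2, 0), radius 1/7; v3: center (-7/16, -9/16), radius 1/64


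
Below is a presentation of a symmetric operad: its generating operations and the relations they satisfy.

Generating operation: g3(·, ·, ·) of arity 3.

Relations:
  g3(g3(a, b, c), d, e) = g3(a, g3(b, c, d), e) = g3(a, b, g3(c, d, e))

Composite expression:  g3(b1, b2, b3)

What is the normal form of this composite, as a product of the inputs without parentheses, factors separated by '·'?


b1 · b2 · b3

Under associativity of g3, the answer is the b's in reading order.
g3(b1, b2, b3) reduces to b1 · b2 · b3


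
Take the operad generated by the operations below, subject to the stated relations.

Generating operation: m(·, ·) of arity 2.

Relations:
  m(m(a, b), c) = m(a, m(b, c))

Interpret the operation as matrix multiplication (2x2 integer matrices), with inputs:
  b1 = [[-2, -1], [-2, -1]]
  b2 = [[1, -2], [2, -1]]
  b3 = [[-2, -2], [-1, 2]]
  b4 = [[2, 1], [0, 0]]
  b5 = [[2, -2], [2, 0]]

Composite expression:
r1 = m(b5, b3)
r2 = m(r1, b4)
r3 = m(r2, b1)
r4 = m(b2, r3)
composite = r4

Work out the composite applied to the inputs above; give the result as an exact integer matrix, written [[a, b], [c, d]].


[[-36, -18], [0, 0]]


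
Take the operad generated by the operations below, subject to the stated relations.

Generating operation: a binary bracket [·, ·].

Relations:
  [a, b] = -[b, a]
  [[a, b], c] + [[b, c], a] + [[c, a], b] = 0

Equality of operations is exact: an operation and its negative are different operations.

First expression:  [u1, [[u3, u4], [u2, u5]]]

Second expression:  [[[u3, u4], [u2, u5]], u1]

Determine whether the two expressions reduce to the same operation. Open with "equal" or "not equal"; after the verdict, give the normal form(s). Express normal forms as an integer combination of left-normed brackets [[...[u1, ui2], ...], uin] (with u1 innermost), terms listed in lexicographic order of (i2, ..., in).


not equal — first -[[[[u1, u2], u5], u3], u4] + [[[[u1, u2], u5], u4], u3] + [[[[u1, u3], u4], u2], u5] - [[[[u1, u3], u4], u5], u2] - [[[[u1, u4], u3], u2], u5] + [[[[u1, u4], u3], u5], u2] + [[[[u1, u5], u2], u3], u4] - [[[[u1, u5], u2], u4], u3], second [[[[u1, u2], u5], u3], u4] - [[[[u1, u2], u5], u4], u3] - [[[[u1, u3], u4], u2], u5] + [[[[u1, u3], u4], u5], u2] + [[[[u1, u4], u3], u2], u5] - [[[[u1, u4], u3], u5], u2] - [[[[u1, u5], u2], u3], u4] + [[[[u1, u5], u2], u4], u3]

Normal form of the first expression: -[[[[u1, u2], u5], u3], u4] + [[[[u1, u2], u5], u4], u3] + [[[[u1, u3], u4], u2], u5] - [[[[u1, u3], u4], u5], u2] - [[[[u1, u4], u3], u2], u5] + [[[[u1, u4], u3], u5], u2] + [[[[u1, u5], u2], u3], u4] - [[[[u1, u5], u2], u4], u3]
Normal form of the second expression: [[[[u1, u2], u5], u3], u4] - [[[[u1, u2], u5], u4], u3] - [[[[u1, u3], u4], u2], u5] + [[[[u1, u3], u4], u5], u2] + [[[[u1, u4], u3], u2], u5] - [[[[u1, u4], u3], u5], u2] - [[[[u1, u5], u2], u3], u4] + [[[[u1, u5], u2], u4], u3]
Distinct normal forms: not equal.
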